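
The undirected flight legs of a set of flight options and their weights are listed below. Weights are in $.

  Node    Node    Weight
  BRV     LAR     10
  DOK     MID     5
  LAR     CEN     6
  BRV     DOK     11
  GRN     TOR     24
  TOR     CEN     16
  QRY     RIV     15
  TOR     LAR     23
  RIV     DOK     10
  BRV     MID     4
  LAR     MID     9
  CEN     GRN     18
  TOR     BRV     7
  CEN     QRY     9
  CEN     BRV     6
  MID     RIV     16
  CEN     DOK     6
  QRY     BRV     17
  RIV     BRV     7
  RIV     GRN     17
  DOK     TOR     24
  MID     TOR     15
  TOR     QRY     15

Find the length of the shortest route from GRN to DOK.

Settle nodes by increasing distance from GRN:
GRN: 0
RIV: 17  (via GRN)
CEN: 18  (via GRN)
TOR: 24  (via GRN)
BRV: 24  (via RIV)
LAR: 24  (via CEN)
DOK: 24  (via CEN)
Shortest route: GRN → CEN → DOK = $24.

$24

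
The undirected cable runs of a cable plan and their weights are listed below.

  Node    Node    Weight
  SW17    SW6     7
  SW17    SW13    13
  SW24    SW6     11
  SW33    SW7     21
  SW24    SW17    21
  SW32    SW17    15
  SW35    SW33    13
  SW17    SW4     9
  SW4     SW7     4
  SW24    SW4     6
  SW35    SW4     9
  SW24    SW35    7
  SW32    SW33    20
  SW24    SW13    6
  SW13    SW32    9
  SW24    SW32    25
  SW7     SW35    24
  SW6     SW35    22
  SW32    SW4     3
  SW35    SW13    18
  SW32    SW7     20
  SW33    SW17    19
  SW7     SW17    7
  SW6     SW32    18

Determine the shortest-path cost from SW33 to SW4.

Compare a few routes:
SW33–SW7–SW4: 21+4 = 25
SW33–SW35–SW4: 13+9 = 22
SW33–SW32–SW4: 20+3 = 23
The minimum is 22 via SW33–SW35–SW4.

22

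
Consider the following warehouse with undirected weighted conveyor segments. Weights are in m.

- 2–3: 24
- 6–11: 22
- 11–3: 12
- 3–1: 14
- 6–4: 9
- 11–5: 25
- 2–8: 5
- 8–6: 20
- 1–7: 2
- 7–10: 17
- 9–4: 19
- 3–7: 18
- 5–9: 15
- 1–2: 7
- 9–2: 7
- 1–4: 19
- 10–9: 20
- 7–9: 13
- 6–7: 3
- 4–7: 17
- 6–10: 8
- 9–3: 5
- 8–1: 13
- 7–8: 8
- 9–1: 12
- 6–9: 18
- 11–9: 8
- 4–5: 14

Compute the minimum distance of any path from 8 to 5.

Shortest distances from 8:
8: 0
2: 5  (via 8)
7: 8  (via 8)
1: 10  (via 7)
6: 11  (via 7)
9: 12  (via 2)
3: 17  (via 9)
10: 19  (via 6)
4: 20  (via 6)
11: 20  (via 9)
5: 27  (via 9)
Shortest route: 8–2–9–5 = 27 m.

27 m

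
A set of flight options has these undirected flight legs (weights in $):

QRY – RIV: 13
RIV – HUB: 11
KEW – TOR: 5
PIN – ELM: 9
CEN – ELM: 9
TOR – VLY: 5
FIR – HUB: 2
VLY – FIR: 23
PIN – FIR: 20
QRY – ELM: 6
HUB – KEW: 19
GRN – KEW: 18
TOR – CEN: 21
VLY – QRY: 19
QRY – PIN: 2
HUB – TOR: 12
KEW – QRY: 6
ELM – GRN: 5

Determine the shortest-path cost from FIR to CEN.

$35

Settle nodes by increasing distance from FIR:
FIR: 0
HUB: 2  (via FIR)
RIV: 13  (via HUB)
TOR: 14  (via HUB)
VLY: 19  (via TOR)
KEW: 19  (via TOR)
PIN: 20  (via FIR)
QRY: 22  (via PIN)
ELM: 28  (via QRY)
GRN: 33  (via ELM)
CEN: 35  (via TOR)
Shortest route: FIR–HUB–TOR–CEN = $35.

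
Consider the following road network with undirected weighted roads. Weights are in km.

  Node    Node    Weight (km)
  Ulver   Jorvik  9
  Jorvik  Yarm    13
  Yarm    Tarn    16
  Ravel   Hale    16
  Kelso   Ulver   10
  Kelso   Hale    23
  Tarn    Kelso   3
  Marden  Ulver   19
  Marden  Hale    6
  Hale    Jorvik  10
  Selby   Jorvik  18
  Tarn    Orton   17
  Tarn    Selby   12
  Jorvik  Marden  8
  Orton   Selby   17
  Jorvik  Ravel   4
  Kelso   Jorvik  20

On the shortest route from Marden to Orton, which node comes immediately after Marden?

Compare a few routes:
Marden → Jorvik → Ulver → Kelso → Tarn → Orton: 8+9+10+3+17 = 47
Marden → Jorvik → Selby → Orton: 8+18+17 = 43
Marden → Jorvik → Kelso → Tarn → Orton: 8+20+3+17 = 48
The minimum is 43 km via Marden → Jorvik → Selby → Orton.
So from Marden the first move is to Jorvik.

Jorvik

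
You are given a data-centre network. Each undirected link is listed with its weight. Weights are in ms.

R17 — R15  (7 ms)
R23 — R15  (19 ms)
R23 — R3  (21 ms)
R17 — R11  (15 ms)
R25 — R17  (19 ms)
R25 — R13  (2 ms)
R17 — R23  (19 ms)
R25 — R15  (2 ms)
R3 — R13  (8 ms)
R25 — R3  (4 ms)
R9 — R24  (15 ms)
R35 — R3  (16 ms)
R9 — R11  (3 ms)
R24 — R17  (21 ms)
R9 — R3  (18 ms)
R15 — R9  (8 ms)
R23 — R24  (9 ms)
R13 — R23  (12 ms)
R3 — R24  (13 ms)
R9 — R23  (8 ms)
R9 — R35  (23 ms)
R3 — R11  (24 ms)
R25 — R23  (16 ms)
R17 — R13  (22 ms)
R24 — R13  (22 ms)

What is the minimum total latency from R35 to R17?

29 ms

Running Dijkstra from R35:
R35: 0
R3: 16  (via R35)
R25: 20  (via R3)
R15: 22  (via R25)
R13: 22  (via R25)
R9: 23  (via R35)
R11: 26  (via R9)
R17: 29  (via R15)
Shortest route: R35 → R3 → R25 → R15 → R17 = 29 ms.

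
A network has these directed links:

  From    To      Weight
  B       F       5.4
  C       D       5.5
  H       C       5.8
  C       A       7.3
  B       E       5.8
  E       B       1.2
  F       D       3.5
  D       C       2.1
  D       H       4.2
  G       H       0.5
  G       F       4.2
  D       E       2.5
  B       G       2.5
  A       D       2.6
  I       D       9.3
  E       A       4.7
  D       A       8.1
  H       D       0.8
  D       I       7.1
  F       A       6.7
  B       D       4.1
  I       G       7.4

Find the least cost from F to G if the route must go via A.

Shortest F→A: F → A = 6.7
Best A to G: A → D → E → B → G costing 8.8
Total via A: 6.7 + 8.8 = 15.5.

15.5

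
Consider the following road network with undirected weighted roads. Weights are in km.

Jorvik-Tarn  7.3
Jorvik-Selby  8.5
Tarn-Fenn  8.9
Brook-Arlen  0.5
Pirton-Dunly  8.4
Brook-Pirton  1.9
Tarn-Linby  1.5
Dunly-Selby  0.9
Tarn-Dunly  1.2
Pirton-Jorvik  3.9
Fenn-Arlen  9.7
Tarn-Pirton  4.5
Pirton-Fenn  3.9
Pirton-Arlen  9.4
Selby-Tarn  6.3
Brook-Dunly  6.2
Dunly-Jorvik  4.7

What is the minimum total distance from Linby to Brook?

7.9 km

Shortest distances from Linby:
Linby: 0
Tarn: 1.5  (via Linby)
Dunly: 2.7  (via Tarn)
Selby: 3.6  (via Dunly)
Pirton: 6  (via Tarn)
Jorvik: 7.4  (via Dunly)
Brook: 7.9  (via Pirton)
Shortest route: Linby–Tarn–Pirton–Brook = 7.9 km.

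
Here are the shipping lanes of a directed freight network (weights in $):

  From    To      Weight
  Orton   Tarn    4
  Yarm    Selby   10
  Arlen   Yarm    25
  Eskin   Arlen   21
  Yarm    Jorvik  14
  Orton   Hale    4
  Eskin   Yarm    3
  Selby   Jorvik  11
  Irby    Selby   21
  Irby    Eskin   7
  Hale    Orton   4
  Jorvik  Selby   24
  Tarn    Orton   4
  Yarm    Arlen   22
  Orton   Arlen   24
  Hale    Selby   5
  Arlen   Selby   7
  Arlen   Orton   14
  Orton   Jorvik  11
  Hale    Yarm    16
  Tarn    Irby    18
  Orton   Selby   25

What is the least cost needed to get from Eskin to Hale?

$39

Candidate routes:
Eskin - Yarm - Arlen - Orton - Hale: 3+22+14+4 = 43
Eskin - Arlen - Orton - Hale: 21+14+4 = 39
Cheapest is Eskin - Arlen - Orton - Hale at $39.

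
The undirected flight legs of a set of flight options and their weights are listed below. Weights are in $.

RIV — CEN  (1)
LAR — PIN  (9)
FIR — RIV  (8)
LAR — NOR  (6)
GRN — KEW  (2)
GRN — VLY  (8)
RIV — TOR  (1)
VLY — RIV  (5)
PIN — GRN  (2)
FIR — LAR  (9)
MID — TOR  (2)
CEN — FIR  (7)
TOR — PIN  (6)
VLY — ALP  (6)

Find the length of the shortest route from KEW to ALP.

Compare a few routes:
KEW → GRN → PIN → TOR → RIV → VLY → ALP: 2+2+6+1+5+6 = 22
KEW → GRN → VLY → ALP: 2+8+6 = 16
The minimum is $16 via KEW → GRN → VLY → ALP.

$16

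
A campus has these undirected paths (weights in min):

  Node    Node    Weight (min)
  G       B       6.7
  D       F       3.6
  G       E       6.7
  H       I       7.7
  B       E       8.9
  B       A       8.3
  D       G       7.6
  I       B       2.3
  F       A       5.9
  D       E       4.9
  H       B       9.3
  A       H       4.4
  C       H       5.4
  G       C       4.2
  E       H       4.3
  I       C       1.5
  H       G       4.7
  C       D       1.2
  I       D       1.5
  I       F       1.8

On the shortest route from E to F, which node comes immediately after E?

Enumerating some paths:
E - D - C - I - F: 4.9+1.2+1.5+1.8 = 9.4
E - D - I - F: 4.9+1.5+1.8 = 8.2
E - H - C - I - F: 4.3+5.4+1.5+1.8 = 13
E - D - F: 4.9+3.6 = 8.5
The minimum is 8.2 min via E - D - I - F.
So from E the first move is to D.

D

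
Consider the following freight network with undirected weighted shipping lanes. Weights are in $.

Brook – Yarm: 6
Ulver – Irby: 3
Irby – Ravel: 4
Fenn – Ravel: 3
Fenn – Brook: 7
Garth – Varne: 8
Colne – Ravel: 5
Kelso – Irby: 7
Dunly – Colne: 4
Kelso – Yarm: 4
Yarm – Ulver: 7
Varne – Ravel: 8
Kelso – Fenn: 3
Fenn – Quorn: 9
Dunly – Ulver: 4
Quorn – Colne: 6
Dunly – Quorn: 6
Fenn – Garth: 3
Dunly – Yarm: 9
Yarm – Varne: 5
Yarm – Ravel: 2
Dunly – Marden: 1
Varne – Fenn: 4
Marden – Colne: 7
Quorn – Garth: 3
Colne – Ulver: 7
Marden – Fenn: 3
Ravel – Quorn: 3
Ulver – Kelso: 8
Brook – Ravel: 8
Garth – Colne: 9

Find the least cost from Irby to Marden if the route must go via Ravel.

Shortest Irby→Ravel: Irby–Ravel = 4
Best Ravel to Marden: Ravel–Fenn–Marden costing 6
Total via Ravel: 4 + 6 = $10.

$10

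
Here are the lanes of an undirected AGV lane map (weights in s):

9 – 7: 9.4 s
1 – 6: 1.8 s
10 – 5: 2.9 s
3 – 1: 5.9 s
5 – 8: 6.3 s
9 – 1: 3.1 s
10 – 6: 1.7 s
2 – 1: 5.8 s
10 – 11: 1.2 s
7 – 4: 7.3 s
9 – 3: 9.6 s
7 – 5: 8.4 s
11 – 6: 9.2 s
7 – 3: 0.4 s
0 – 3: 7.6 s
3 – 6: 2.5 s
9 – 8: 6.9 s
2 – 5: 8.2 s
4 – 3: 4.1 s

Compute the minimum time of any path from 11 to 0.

Settle nodes by increasing distance from 11:
11: 0
10: 1.2  (via 11)
6: 2.9  (via 10)
5: 4.1  (via 10)
1: 4.7  (via 6)
3: 5.4  (via 6)
7: 5.8  (via 3)
9: 7.8  (via 1)
4: 9.5  (via 3)
8: 10.4  (via 5)
2: 10.5  (via 1)
0: 13  (via 3)
Shortest route: 11–10–6–3–0 = 13 s.

13 s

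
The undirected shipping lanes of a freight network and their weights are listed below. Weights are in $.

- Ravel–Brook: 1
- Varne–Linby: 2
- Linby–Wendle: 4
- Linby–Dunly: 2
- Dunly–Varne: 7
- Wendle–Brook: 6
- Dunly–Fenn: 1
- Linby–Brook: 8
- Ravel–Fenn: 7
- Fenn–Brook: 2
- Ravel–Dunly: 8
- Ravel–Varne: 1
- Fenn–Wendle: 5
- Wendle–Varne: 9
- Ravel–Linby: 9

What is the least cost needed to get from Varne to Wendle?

$6

Settle nodes by increasing distance from Varne:
Varne: 0
Ravel: 1  (via Varne)
Linby: 2  (via Varne)
Brook: 2  (via Ravel)
Dunly: 4  (via Linby)
Fenn: 4  (via Brook)
Wendle: 6  (via Linby)
Shortest route: Varne–Linby–Wendle = $6.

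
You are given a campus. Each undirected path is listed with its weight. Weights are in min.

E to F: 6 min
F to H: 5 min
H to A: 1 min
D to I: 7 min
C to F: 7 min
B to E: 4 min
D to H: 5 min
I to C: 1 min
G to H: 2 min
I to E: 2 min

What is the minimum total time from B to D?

Compare a few routes:
B → E → I → D: 4+2+7 = 13
B → E → F → H → D: 4+6+5+5 = 20
The minimum is 13 min via B → E → I → D.

13 min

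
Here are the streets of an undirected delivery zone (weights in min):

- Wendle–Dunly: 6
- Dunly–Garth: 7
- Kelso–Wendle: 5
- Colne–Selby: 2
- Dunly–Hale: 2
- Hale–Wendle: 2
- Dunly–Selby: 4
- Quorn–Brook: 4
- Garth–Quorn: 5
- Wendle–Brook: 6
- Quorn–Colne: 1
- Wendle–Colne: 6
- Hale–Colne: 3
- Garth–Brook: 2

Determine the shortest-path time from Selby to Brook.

Enumerating some paths:
Selby - Dunly - Garth - Brook: 4+7+2 = 13
Selby - Colne - Quorn - Garth - Brook: 2+1+5+2 = 10
Selby - Colne - Hale - Wendle - Brook: 2+3+2+6 = 13
Selby - Colne - Quorn - Brook: 2+1+4 = 7
The minimum is 7 min via Selby - Colne - Quorn - Brook.

7 min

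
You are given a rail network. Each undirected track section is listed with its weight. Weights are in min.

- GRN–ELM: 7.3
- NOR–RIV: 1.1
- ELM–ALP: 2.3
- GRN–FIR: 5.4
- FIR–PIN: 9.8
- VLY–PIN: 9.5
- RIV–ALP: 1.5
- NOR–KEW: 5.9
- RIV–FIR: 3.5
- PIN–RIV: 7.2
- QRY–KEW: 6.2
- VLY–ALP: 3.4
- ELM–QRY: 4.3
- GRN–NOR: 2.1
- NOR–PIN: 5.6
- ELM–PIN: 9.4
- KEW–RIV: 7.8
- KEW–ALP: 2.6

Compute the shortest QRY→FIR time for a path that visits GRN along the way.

Shortest QRY→GRN: QRY–ELM–ALP–RIV–NOR–GRN = 11.3
Shortest GRN→FIR: GRN–FIR = 5.4
Total via GRN: 11.3 + 5.4 = 16.7 min.

16.7 min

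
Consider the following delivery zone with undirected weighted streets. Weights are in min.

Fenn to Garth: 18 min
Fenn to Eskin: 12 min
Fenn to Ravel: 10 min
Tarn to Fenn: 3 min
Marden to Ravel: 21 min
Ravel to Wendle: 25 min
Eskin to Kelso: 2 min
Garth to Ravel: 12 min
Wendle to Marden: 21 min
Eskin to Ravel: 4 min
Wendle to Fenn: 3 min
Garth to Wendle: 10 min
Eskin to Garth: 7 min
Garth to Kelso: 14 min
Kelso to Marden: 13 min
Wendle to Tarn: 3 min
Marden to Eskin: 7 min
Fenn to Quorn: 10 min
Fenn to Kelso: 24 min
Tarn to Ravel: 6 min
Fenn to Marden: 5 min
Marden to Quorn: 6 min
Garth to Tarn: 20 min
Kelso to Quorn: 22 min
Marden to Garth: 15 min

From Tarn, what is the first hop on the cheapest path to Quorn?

Fenn

Compare a few routes:
Tarn–Fenn–Marden–Quorn: 3+5+6 = 14
Tarn–Fenn–Quorn: 3+10 = 13
The minimum is 13 min via Tarn–Fenn–Quorn.
So from Tarn the first move is to Fenn.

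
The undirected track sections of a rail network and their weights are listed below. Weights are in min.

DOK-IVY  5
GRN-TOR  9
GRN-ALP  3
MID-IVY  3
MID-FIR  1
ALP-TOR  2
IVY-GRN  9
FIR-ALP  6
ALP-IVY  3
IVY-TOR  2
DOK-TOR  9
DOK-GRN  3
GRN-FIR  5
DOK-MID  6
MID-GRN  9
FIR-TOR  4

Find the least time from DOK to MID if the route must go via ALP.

12 min

Shortest DOK→ALP: DOK → GRN → ALP = 6
Shortest ALP→MID: ALP → IVY → MID = 6
Total via ALP: 6 + 6 = 12 min.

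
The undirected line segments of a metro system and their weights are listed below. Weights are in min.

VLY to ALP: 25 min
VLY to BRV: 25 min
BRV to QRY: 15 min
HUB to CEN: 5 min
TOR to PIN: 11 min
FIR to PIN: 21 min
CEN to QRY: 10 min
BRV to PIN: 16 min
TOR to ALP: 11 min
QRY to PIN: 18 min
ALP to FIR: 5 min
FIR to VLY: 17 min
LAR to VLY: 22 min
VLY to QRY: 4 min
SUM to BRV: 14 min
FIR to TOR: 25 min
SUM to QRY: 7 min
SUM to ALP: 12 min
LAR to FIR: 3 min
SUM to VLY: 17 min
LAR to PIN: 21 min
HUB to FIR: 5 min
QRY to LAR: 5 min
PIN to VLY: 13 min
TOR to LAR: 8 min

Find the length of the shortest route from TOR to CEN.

21 min

Compare a few routes:
TOR–LAR–QRY–CEN: 8+5+10 = 23
TOR–LAR–FIR–HUB–CEN: 8+3+5+5 = 21
TOR–ALP–FIR–HUB–CEN: 11+5+5+5 = 26
Cheapest is TOR–LAR–FIR–HUB–CEN at 21 min.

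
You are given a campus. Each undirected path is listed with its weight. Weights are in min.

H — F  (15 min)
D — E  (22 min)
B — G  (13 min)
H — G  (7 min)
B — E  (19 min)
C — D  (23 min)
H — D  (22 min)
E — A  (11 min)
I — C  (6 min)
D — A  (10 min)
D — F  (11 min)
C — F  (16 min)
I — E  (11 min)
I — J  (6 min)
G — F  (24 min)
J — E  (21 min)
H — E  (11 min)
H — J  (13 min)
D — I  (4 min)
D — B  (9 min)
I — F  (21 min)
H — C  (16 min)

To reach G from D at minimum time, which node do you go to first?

Enumerating some paths:
D - H - G: 22+7 = 29
D - I - J - H - G: 4+6+13+7 = 30
D - B - G: 9+13 = 22
Cheapest is D - B - G at 22 min.
So from D the first move is to B.

B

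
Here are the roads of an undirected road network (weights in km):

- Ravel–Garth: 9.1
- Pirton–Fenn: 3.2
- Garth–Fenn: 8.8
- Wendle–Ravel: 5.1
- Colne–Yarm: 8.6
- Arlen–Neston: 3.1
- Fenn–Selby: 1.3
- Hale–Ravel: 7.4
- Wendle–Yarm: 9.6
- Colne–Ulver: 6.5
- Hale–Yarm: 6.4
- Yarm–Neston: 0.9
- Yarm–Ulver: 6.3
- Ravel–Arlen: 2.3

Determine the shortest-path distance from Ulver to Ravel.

12.6 km

Compare a few routes:
Ulver - Yarm - Wendle - Ravel: 6.3+9.6+5.1 = 21
Ulver - Yarm - Neston - Arlen - Ravel: 6.3+0.9+3.1+2.3 = 12.6
Ulver - Colne - Yarm - Neston - Arlen - Ravel: 6.5+8.6+0.9+3.1+2.3 = 21.4
Ulver - Yarm - Hale - Ravel: 6.3+6.4+7.4 = 20.1
Cheapest is Ulver - Yarm - Neston - Arlen - Ravel at 12.6 km.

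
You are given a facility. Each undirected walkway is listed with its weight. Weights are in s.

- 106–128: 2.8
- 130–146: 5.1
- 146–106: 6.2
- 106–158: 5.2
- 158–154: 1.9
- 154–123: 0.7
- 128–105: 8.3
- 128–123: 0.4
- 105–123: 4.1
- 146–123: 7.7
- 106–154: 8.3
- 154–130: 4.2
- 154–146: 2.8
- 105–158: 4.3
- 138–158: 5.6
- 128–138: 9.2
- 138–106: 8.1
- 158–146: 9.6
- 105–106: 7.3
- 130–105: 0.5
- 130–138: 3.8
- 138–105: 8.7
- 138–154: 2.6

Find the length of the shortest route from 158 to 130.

Candidate routes:
158–105–130: 4.3+0.5 = 4.8
158–154–130: 1.9+4.2 = 6.1
158–154–123–105–130: 1.9+0.7+4.1+0.5 = 7.2
The minimum is 4.8 s via 158–105–130.

4.8 s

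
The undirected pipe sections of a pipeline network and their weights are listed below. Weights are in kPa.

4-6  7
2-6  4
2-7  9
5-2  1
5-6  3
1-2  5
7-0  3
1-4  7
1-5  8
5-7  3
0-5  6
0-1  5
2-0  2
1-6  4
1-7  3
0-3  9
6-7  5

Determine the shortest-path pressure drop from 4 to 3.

21 kPa

Enumerating some paths:
4 - 6 - 2 - 0 - 3: 7+4+2+9 = 22
4 - 1 - 7 - 0 - 3: 7+3+3+9 = 22
4 - 6 - 5 - 2 - 0 - 3: 7+3+1+2+9 = 22
4 - 1 - 0 - 3: 7+5+9 = 21
The minimum is 21 kPa via 4 - 1 - 0 - 3.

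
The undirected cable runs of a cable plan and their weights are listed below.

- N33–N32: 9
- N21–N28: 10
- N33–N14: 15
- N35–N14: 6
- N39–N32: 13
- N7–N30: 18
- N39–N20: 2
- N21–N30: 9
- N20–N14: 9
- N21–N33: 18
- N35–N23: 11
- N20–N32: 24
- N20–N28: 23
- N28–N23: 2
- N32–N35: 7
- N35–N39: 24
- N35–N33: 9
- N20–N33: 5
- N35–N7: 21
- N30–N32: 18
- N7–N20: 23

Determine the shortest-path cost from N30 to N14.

Enumerating some paths:
N30 → N21 → N33 → N20 → N14: 9+18+5+9 = 41
N30 → N32 → N35 → N14: 18+7+6 = 31
N30 → N21 → N28 → N23 → N35 → N14: 9+10+2+11+6 = 38
N30 → N32 → N33 → N20 → N14: 18+9+5+9 = 41
The minimum is 31 via N30 → N32 → N35 → N14.

31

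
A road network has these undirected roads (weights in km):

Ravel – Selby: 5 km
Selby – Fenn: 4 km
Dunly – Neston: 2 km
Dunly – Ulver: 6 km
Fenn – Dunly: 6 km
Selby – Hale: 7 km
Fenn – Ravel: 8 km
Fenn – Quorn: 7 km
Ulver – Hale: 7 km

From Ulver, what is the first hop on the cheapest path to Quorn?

Compare a few routes:
Ulver → Dunly → Fenn → Quorn: 6+6+7 = 19
Ulver → Hale → Selby → Fenn → Quorn: 7+7+4+7 = 25
The minimum is 19 km via Ulver → Dunly → Fenn → Quorn.
So from Ulver the first move is to Dunly.

Dunly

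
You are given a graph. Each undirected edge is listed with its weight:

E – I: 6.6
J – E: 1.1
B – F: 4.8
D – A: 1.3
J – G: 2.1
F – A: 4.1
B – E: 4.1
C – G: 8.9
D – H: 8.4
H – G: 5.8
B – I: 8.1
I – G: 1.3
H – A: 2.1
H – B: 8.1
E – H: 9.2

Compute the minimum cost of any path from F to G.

12

Candidate routes:
F → B → I → G: 4.8+8.1+1.3 = 14.2
F → B → E → J → G: 4.8+4.1+1.1+2.1 = 12.1
F → A → H → G: 4.1+2.1+5.8 = 12
F → B → E → I → G: 4.8+4.1+6.6+1.3 = 16.8
The minimum is 12 via F → A → H → G.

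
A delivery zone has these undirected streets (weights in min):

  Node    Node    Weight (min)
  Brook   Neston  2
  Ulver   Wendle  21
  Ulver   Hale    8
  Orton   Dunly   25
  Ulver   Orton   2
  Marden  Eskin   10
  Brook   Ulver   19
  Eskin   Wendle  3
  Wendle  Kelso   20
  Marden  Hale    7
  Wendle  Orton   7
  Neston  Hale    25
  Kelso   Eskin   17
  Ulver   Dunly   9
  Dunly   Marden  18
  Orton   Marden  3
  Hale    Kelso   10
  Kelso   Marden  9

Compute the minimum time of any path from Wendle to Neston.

30 min

Shortest distances from Wendle:
Wendle: 0
Eskin: 3  (via Wendle)
Orton: 7  (via Wendle)
Ulver: 9  (via Orton)
Marden: 10  (via Orton)
Hale: 17  (via Ulver)
Dunly: 18  (via Ulver)
Kelso: 19  (via Marden)
Brook: 28  (via Ulver)
Neston: 30  (via Brook)
Shortest route: Wendle → Orton → Ulver → Brook → Neston = 30 min.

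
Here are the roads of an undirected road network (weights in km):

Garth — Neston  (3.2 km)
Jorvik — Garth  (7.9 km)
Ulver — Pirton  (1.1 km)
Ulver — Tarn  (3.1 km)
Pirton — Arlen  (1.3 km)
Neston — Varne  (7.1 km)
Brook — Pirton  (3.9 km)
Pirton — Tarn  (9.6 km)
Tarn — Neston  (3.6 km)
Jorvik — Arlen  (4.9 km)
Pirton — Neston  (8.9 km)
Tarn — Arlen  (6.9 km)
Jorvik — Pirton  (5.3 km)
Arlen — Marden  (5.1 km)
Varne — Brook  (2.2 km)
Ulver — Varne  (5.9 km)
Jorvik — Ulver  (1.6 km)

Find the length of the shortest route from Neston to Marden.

Shortest distances from Neston:
Neston: 0
Garth: 3.2  (via Neston)
Tarn: 3.6  (via Neston)
Ulver: 6.7  (via Tarn)
Varne: 7.1  (via Neston)
Pirton: 7.8  (via Ulver)
Jorvik: 8.3  (via Ulver)
Arlen: 9.1  (via Pirton)
Brook: 9.3  (via Varne)
Marden: 14.2  (via Arlen)
Shortest route: Neston → Tarn → Ulver → Pirton → Arlen → Marden = 14.2 km.

14.2 km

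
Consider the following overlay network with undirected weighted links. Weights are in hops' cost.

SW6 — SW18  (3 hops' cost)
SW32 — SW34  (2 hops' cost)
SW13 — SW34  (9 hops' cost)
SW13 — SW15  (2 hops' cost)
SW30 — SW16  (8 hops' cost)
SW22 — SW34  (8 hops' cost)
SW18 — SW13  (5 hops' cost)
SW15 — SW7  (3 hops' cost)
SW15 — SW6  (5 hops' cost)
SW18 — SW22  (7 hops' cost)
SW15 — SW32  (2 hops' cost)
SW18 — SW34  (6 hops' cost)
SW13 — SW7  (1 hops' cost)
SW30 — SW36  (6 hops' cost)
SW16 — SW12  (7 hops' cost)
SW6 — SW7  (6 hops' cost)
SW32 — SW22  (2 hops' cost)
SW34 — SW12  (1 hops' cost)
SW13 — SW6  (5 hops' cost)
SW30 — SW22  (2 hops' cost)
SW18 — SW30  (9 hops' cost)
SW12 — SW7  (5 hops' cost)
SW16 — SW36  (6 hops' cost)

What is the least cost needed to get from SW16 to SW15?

12 hops' cost

Shortest distances from SW16:
SW16: 0
SW36: 6  (via SW16)
SW12: 7  (via SW16)
SW30: 8  (via SW16)
SW34: 8  (via SW12)
SW32: 10  (via SW34)
SW22: 10  (via SW30)
SW15: 12  (via SW32)
Shortest route: SW16 → SW12 → SW34 → SW32 → SW15 = 12 hops' cost.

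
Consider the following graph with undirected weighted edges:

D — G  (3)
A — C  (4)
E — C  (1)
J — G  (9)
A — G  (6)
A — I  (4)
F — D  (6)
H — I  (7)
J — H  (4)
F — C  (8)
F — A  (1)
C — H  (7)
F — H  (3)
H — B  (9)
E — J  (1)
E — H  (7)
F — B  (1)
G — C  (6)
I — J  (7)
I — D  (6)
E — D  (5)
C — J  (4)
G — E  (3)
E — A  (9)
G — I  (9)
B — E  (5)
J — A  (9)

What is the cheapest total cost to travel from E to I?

8

Settle nodes by increasing distance from E:
E: 0
C: 1  (via E)
J: 1  (via E)
G: 3  (via E)
A: 5  (via C)
B: 5  (via E)
D: 5  (via E)
H: 5  (via J)
F: 6  (via A)
I: 8  (via J)
Shortest route: E → J → I = 8.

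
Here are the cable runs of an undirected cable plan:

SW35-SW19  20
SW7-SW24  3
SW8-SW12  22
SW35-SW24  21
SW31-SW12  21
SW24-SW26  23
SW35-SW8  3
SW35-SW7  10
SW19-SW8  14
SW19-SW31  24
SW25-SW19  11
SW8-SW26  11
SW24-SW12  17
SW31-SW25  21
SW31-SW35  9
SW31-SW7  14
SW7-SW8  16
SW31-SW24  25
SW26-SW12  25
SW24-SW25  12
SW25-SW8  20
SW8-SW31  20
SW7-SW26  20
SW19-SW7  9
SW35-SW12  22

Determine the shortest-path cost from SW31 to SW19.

Settle nodes by increasing distance from SW31:
SW31: 0
SW35: 9  (via SW31)
SW8: 12  (via SW35)
SW7: 14  (via SW31)
SW24: 17  (via SW7)
SW25: 21  (via SW31)
SW12: 21  (via SW31)
SW19: 23  (via SW7)
Shortest route: SW31–SW7–SW19 = 23.

23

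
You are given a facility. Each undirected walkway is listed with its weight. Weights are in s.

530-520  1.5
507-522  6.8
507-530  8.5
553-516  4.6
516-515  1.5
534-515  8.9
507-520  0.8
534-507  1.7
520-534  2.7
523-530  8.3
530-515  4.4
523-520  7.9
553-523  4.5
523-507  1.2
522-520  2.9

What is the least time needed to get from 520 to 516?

Running Dijkstra from 520:
520: 0
507: 0.8  (via 520)
530: 1.5  (via 520)
523: 2  (via 507)
534: 2.5  (via 507)
522: 2.9  (via 520)
515: 5.9  (via 530)
553: 6.5  (via 523)
516: 7.4  (via 515)
Shortest route: 520 → 530 → 515 → 516 = 7.4 s.

7.4 s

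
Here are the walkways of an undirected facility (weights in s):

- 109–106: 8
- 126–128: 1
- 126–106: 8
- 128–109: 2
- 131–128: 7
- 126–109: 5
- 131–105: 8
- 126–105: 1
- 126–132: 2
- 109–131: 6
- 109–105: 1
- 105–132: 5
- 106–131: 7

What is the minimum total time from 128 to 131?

Running Dijkstra from 128:
128: 0
126: 1  (via 128)
109: 2  (via 128)
105: 2  (via 126)
132: 3  (via 126)
131: 7  (via 128)
Shortest route: 128 → 131 = 7 s.

7 s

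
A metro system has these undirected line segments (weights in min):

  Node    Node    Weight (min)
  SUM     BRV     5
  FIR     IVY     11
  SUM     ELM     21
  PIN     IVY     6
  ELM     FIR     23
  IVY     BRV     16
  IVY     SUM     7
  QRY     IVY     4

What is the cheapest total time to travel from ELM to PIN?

34 min

Running Dijkstra from ELM:
ELM: 0
SUM: 21  (via ELM)
FIR: 23  (via ELM)
BRV: 26  (via SUM)
IVY: 28  (via SUM)
QRY: 32  (via IVY)
PIN: 34  (via IVY)
Shortest route: ELM–SUM–IVY–PIN = 34 min.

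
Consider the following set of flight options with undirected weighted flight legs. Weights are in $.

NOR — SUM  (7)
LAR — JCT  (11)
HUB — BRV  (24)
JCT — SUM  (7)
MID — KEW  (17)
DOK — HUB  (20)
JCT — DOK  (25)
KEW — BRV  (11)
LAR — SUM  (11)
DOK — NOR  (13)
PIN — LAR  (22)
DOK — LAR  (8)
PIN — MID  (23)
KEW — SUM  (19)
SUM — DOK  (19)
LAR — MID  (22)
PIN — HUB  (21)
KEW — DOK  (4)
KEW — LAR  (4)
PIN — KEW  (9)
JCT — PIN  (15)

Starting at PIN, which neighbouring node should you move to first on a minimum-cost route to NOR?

KEW

Enumerating some paths:
PIN - JCT - SUM - NOR: 15+7+7 = 29
PIN - KEW - DOK - NOR: 9+4+13 = 26
Cheapest is PIN - KEW - DOK - NOR at $26.
So from PIN the first move is to KEW.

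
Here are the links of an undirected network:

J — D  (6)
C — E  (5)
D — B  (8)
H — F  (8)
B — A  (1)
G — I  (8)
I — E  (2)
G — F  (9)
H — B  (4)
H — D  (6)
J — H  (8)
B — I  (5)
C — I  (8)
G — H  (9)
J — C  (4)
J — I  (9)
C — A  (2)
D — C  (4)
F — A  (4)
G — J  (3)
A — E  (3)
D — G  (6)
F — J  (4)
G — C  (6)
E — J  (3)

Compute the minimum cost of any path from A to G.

8

Running Dijkstra from A:
A: 0
B: 1  (via A)
C: 2  (via A)
E: 3  (via A)
F: 4  (via A)
H: 5  (via B)
I: 5  (via E)
D: 6  (via C)
J: 6  (via C)
G: 8  (via C)
Shortest route: A → C → G = 8.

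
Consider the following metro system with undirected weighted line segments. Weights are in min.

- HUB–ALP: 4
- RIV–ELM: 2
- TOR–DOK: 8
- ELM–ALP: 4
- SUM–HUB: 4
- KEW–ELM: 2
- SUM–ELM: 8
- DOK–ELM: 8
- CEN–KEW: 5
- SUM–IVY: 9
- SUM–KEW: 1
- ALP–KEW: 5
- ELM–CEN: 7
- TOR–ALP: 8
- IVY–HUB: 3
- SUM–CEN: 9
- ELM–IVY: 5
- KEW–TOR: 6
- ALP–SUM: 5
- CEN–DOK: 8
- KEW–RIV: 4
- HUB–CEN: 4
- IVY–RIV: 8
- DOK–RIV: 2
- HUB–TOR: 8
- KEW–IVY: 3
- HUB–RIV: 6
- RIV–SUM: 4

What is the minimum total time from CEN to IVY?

Enumerating some paths:
CEN → HUB → IVY: 4+3 = 7
CEN → KEW → IVY: 5+3 = 8
The minimum is 7 min via CEN → HUB → IVY.

7 min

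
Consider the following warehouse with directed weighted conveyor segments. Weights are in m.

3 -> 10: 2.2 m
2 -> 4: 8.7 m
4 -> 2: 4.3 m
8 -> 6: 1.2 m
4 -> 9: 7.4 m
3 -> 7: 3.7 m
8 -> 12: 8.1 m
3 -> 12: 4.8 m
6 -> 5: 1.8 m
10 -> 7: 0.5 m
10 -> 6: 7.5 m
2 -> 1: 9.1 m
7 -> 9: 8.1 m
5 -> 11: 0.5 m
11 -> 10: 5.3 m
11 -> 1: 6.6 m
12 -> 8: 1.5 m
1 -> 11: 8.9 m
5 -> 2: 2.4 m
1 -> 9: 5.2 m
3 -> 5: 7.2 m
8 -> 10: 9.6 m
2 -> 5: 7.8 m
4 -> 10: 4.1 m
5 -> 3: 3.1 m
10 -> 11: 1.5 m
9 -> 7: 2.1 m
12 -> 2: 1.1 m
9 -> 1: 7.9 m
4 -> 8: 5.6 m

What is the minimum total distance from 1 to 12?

31.4 m

Settle nodes by increasing distance from 1:
1: 0
9: 5.2  (via 1)
7: 7.3  (via 9)
11: 8.9  (via 1)
10: 14.2  (via 11)
6: 21.7  (via 10)
5: 23.5  (via 6)
2: 25.9  (via 5)
3: 26.6  (via 5)
12: 31.4  (via 3)
Shortest route: 1 → 11 → 10 → 6 → 5 → 3 → 12 = 31.4 m.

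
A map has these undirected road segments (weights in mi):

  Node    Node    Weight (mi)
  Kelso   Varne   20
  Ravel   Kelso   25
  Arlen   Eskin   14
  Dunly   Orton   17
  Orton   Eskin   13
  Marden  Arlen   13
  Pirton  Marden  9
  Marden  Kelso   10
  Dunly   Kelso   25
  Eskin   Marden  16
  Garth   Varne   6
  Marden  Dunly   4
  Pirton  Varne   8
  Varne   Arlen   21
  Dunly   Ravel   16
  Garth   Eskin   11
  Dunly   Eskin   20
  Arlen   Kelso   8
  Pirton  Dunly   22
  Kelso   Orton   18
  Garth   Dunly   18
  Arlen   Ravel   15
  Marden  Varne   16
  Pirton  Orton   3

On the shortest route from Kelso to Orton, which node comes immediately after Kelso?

Orton

Enumerating some paths:
Kelso–Marden–Dunly–Orton: 10+4+17 = 31
Kelso–Marden–Pirton–Orton: 10+9+3 = 22
Kelso–Varne–Pirton–Orton: 20+8+3 = 31
Kelso–Orton: 18 = 18
Cheapest is Kelso–Orton at 18 mi.
So from Kelso the first move is to Orton.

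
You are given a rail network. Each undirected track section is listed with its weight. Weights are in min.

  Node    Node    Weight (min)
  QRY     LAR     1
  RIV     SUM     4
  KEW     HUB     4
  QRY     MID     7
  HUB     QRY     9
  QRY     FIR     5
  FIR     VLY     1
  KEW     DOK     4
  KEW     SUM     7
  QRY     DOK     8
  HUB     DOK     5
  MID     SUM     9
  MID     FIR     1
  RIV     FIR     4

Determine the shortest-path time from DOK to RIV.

Compare a few routes:
DOK–QRY–FIR–RIV: 8+5+4 = 17
DOK–KEW–SUM–RIV: 4+7+4 = 15
Cheapest is DOK–KEW–SUM–RIV at 15 min.

15 min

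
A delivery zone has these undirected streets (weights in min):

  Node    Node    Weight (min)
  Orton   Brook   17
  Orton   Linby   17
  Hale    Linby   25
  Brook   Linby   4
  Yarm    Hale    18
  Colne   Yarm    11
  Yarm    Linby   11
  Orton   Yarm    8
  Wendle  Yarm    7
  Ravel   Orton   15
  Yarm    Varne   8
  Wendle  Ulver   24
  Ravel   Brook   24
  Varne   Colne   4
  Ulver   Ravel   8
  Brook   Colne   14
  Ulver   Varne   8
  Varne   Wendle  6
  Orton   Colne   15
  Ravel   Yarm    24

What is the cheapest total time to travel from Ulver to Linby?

Settle nodes by increasing distance from Ulver:
Ulver: 0
Ravel: 8  (via Ulver)
Varne: 8  (via Ulver)
Colne: 12  (via Varne)
Wendle: 14  (via Varne)
Yarm: 16  (via Varne)
Orton: 23  (via Ravel)
Brook: 26  (via Colne)
Linby: 27  (via Yarm)
Shortest route: Ulver → Varne → Yarm → Linby = 27 min.

27 min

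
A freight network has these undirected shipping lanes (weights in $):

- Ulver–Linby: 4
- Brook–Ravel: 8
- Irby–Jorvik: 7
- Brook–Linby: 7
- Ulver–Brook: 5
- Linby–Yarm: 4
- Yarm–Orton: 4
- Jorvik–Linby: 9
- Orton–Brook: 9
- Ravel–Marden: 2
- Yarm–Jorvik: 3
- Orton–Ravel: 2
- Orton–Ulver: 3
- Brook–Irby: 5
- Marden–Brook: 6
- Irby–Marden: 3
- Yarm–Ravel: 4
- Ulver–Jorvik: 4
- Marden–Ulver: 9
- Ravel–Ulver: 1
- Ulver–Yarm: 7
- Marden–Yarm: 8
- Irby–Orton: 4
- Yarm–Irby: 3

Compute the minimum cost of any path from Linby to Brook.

$7

Candidate routes:
Linby → Brook: 7 = 7
Linby → Ulver → Brook: 4+5 = 9
The minimum is $7 via Linby → Brook.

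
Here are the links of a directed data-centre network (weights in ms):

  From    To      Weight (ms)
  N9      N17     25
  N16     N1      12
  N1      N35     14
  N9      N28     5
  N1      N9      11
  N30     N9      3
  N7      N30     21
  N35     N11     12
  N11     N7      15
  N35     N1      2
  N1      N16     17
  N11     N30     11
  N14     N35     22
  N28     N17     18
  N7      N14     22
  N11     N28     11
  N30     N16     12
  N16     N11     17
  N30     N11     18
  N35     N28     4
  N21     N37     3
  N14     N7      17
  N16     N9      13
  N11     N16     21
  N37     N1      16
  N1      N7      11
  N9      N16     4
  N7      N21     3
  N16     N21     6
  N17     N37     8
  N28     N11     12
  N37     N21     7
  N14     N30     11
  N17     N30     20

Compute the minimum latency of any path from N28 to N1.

42 ms

Settle nodes by increasing distance from N28:
N28: 0
N11: 12  (via N28)
N17: 18  (via N28)
N30: 23  (via N11)
N37: 26  (via N17)
N9: 26  (via N30)
N7: 27  (via N11)
N21: 30  (via N7)
N16: 30  (via N9)
N1: 42  (via N37)
Shortest route: N28–N17–N37–N1 = 42 ms.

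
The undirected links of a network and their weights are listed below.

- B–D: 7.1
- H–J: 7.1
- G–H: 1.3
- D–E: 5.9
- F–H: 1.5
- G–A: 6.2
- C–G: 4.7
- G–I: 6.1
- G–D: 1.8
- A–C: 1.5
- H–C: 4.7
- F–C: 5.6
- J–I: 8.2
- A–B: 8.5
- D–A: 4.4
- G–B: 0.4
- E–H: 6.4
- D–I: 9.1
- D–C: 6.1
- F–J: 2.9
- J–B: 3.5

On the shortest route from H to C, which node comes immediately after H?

Enumerating some paths:
H → G → D → A → C: 1.3+1.8+4.4+1.5 = 9
H → C: 4.7 = 4.7
H → F → C: 1.5+5.6 = 7.1
H → G → C: 1.3+4.7 = 6
Cheapest is H → C at 4.7.
So from H the first move is to C.

C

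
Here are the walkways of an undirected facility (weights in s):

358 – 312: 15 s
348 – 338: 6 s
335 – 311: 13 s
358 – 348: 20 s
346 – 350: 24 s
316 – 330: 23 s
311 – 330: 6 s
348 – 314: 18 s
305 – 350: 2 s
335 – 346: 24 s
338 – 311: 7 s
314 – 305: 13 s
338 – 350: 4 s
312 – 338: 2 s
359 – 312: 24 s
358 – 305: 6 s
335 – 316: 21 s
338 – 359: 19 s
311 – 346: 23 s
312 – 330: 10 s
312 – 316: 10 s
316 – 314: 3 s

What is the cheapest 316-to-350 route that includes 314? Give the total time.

18 s

Best 316 to 314: 316 → 314 costing 3
Best 314 to 350: 314 → 305 → 350 costing 15
Total via 314: 3 + 15 = 18 s.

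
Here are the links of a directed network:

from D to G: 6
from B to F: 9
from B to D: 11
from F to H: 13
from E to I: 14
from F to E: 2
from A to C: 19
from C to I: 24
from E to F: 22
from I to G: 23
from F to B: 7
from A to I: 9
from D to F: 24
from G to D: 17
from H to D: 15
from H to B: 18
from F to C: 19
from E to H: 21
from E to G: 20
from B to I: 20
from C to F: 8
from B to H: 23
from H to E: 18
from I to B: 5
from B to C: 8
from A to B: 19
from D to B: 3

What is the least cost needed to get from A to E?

Enumerating some paths:
A → C → F → E: 19+8+2 = 29
A → B → F → E: 19+9+2 = 30
A → I → B → F → E: 9+5+9+2 = 25
The minimum is 25 via A → I → B → F → E.

25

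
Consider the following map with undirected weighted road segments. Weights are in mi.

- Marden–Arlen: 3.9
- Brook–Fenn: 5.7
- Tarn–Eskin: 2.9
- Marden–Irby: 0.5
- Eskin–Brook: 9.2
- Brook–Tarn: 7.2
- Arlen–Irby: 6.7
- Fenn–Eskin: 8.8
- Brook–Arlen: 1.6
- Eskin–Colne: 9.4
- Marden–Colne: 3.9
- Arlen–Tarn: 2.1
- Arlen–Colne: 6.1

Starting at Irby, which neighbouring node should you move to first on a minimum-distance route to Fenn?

Marden

Candidate routes:
Irby - Marden - Colne - Arlen - Brook - Fenn: 0.5+3.9+6.1+1.6+5.7 = 17.8
Irby - Arlen - Brook - Fenn: 6.7+1.6+5.7 = 14
Irby - Marden - Arlen - Tarn - Eskin - Fenn: 0.5+3.9+2.1+2.9+8.8 = 18.2
Irby - Marden - Arlen - Brook - Fenn: 0.5+3.9+1.6+5.7 = 11.7
The minimum is 11.7 mi via Irby - Marden - Arlen - Brook - Fenn.
So from Irby the first move is to Marden.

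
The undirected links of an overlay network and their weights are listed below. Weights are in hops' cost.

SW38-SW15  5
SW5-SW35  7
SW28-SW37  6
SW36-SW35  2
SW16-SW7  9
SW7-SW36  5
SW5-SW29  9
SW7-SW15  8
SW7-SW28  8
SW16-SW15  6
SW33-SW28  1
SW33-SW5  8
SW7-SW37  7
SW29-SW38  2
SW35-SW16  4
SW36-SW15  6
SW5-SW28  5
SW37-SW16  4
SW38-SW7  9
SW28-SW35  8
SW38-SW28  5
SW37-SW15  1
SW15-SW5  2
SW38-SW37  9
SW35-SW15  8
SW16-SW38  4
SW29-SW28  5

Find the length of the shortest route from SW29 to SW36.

Shortest distances from SW29:
SW29: 0
SW38: 2  (via SW29)
SW28: 5  (via SW29)
SW33: 6  (via SW28)
SW16: 6  (via SW38)
SW15: 7  (via SW38)
SW37: 8  (via SW15)
SW5: 9  (via SW29)
SW35: 10  (via SW16)
SW7: 11  (via SW38)
SW36: 12  (via SW35)
Shortest route: SW29–SW38–SW16–SW35–SW36 = 12 hops' cost.

12 hops' cost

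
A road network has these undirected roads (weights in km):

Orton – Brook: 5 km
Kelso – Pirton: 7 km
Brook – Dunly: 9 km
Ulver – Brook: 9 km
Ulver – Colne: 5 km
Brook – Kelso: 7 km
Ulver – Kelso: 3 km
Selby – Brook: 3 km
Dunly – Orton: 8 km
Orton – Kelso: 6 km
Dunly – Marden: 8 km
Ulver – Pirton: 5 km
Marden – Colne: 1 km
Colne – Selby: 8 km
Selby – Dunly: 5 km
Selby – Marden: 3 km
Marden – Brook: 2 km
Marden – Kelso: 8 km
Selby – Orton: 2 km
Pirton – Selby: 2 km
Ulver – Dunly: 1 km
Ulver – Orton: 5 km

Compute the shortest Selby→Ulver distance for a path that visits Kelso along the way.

11 km

Shortest Selby→Kelso: Selby → Orton → Kelso = 8
Shortest Kelso→Ulver: Kelso → Ulver = 3
Total via Kelso: 8 + 3 = 11 km.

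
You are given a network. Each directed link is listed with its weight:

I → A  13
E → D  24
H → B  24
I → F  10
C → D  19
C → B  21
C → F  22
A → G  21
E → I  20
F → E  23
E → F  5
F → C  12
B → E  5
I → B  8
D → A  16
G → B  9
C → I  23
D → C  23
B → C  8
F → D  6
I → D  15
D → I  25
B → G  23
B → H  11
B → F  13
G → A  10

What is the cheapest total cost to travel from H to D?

Candidate routes:
H → B → F → D: 24+13+6 = 43
H → B → E → F → D: 24+5+5+6 = 40
H → B → C → D: 24+8+19 = 51
H → B → E → D: 24+5+24 = 53
The minimum is 40 via H → B → E → F → D.

40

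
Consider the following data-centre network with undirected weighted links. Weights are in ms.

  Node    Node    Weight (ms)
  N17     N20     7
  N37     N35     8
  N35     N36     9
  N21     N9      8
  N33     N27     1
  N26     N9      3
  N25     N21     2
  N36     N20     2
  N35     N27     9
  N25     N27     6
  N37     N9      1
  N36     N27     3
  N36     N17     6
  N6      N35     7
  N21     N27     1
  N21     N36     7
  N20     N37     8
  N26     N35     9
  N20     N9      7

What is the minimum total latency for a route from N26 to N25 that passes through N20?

18 ms

Shortest N26→N20: N26 → N9 → N20 = 10
Best N20 to N25: N20 → N36 → N27 → N21 → N25 costing 8
Total via N20: 10 + 8 = 18 ms.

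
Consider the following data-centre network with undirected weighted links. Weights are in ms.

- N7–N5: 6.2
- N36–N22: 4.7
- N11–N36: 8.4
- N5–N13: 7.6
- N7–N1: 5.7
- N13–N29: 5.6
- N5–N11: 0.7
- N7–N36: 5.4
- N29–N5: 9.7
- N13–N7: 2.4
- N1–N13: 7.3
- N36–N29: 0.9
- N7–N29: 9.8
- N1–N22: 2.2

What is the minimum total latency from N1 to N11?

12.6 ms

Compare a few routes:
N1 → N7 → N5 → N11: 5.7+6.2+0.7 = 12.6
N1 → N22 → N36 → N11: 2.2+4.7+8.4 = 15.3
N1 → N13 → N5 → N11: 7.3+7.6+0.7 = 15.6
Cheapest is N1 → N7 → N5 → N11 at 12.6 ms.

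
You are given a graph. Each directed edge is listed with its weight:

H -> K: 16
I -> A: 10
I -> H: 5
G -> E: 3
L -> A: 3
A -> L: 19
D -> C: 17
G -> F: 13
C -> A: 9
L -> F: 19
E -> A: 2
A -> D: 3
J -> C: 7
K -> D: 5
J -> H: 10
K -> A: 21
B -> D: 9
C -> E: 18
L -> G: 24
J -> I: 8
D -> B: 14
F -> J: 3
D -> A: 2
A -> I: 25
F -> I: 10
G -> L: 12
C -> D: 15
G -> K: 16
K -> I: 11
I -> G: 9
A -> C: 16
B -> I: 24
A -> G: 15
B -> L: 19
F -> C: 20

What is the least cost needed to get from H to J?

Compare a few routes:
H–K–D–A–L–F–J: 16+5+2+19+19+3 = 64
H–K–D–A–G–F–J: 16+5+2+15+13+3 = 54
H–K–I–G–F–J: 16+11+9+13+3 = 52
The minimum is 52 via H–K–I–G–F–J.

52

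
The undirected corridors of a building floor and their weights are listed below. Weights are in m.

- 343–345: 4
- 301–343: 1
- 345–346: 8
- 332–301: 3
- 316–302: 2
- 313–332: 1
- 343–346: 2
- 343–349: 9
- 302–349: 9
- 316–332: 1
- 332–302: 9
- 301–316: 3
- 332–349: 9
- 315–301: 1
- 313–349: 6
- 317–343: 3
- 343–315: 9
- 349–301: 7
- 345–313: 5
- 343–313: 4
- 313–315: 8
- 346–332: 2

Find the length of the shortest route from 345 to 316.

Shortest distances from 345:
345: 0
343: 4  (via 345)
301: 5  (via 343)
313: 5  (via 345)
332: 6  (via 313)
346: 6  (via 343)
315: 6  (via 301)
317: 7  (via 343)
316: 7  (via 332)
Shortest route: 345 → 313 → 332 → 316 = 7 m.

7 m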